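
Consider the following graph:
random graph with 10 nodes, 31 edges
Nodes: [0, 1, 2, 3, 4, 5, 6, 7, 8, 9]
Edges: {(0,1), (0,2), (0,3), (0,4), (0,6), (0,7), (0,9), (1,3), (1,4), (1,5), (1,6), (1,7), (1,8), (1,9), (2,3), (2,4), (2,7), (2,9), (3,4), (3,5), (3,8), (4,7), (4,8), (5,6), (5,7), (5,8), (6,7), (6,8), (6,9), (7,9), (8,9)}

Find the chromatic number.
Clique number ω(G) = 5 (lower bound: χ ≥ ω).
The clique on [0, 1, 6, 7, 9] has size 5, forcing χ ≥ 5, and the coloring below uses 5 colors, so χ(G) = 5.
A valid 5-coloring: color 1: [1, 2]; color 2: [0, 5]; color 3: [7, 8]; color 4: [4, 6]; color 5: [3, 9].

χ(G) = 5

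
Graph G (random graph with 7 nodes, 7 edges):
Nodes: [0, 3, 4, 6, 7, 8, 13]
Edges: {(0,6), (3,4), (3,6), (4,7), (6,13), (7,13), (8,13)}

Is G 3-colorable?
A valid 3-coloring: color 1: [4, 6, 8]; color 2: [0, 3, 13]; color 3: [7].
(χ(G) = 3 ≤ 3.)

Yes, G is 3-colorable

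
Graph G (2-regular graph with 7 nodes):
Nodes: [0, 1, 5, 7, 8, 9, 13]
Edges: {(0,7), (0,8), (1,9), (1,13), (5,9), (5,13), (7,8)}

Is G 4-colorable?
Yes, G is 4-colorable

A valid 4-coloring: color 1: [1, 5, 8]; color 2: [7, 9, 13]; color 3: [0].
(χ(G) = 3 ≤ 4.)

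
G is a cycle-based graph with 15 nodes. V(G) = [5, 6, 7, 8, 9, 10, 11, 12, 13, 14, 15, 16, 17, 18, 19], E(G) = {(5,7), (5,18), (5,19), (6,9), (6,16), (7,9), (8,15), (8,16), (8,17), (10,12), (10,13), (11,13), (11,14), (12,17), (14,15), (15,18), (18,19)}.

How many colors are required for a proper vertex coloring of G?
χ(G) = 3

Clique number ω(G) = 3 (lower bound: χ ≥ ω).
The clique on [5, 18, 19] has size 3, forcing χ ≥ 3, and the coloring below uses 3 colors, so χ(G) = 3.
A valid 3-coloring: color 1: [5, 9, 10, 11, 15, 16, 17]; color 2: [6, 7, 8, 12, 13, 14, 18]; color 3: [19].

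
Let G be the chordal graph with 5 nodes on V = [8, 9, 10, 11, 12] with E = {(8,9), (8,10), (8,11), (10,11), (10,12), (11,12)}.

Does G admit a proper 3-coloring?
Yes, G is 3-colorable

A valid 3-coloring: color 1: [9, 10]; color 2: [8, 12]; color 3: [11].
(χ(G) = 3 ≤ 3.)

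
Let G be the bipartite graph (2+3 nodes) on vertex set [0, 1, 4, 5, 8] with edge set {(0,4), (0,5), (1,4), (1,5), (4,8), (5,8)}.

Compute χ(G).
χ(G) = 2

Clique number ω(G) = 2 (lower bound: χ ≥ ω).
The graph is bipartite (no odd cycle), so 2 colors suffice: χ(G) = 2.
A valid 2-coloring: color 1: [4, 5]; color 2: [0, 1, 8].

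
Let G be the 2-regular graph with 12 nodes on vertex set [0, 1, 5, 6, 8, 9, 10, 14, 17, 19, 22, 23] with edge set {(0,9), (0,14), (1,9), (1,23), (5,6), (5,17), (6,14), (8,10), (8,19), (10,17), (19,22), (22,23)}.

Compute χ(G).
Clique number ω(G) = 2 (lower bound: χ ≥ ω).
The graph is bipartite (no odd cycle), so 2 colors suffice: χ(G) = 2.
A valid 2-coloring: color 1: [5, 9, 10, 14, 19, 23]; color 2: [0, 1, 6, 8, 17, 22].

χ(G) = 2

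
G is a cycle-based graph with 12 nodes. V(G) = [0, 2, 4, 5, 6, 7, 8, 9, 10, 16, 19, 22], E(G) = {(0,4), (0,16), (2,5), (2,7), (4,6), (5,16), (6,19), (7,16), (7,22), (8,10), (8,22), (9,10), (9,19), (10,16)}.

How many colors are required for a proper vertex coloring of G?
Clique number ω(G) = 2 (lower bound: χ ≥ ω).
Odd cycle [7, 22, 8, 10, 16] needs 3 colors (χ ≥ 3).
The coloring below uses 3 colors, so χ(G) = 3.
A valid 3-coloring: color 1: [2, 4, 9, 16, 22]; color 2: [0, 5, 7, 10, 19]; color 3: [6, 8].

χ(G) = 3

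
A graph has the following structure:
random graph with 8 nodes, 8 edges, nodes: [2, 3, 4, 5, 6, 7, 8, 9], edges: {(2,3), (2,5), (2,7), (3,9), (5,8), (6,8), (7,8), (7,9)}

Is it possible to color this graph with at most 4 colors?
Yes, G is 4-colorable

A valid 4-coloring: color 1: [2, 4, 8, 9]; color 2: [3, 5, 6, 7].
(χ(G) = 2 ≤ 4.)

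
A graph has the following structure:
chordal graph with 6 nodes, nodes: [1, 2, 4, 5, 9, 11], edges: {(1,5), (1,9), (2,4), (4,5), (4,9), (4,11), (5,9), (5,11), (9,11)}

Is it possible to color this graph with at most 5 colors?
A valid 5-coloring: color 1: [2, 5]; color 2: [9]; color 3: [1, 4]; color 4: [11].
(χ(G) = 4 ≤ 5.)

Yes, G is 5-colorable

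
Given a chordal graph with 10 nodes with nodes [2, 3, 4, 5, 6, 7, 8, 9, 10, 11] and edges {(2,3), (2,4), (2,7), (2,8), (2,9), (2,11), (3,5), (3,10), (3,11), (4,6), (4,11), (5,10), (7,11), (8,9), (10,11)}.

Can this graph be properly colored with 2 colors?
The clique on vertices [2, 8, 9] has size 3 > 2, so it alone needs 3 colors.

No, G is not 2-colorable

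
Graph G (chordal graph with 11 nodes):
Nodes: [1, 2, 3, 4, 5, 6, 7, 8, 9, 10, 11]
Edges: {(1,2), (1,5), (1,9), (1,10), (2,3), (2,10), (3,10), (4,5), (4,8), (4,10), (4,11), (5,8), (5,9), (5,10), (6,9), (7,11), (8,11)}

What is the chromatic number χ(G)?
Clique number ω(G) = 3 (lower bound: χ ≥ ω).
The clique on [1, 2, 10] has size 3, forcing χ ≥ 3, and the coloring below uses 3 colors, so χ(G) = 3.
A valid 3-coloring: color 1: [2, 5, 6, 11]; color 2: [7, 8, 9, 10]; color 3: [1, 3, 4].

χ(G) = 3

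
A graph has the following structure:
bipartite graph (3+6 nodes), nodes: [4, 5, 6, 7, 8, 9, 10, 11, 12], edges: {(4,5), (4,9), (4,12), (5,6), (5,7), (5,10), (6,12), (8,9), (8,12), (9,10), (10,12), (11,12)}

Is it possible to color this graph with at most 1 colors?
Edge (8,9) forces its endpoints to differ, so 1 color is not enough.

No, G is not 1-colorable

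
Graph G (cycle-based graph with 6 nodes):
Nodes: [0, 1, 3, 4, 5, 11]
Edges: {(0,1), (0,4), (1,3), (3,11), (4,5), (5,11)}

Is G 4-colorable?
A valid 4-coloring: color 1: [1, 4, 11]; color 2: [0, 3, 5].
(χ(G) = 2 ≤ 4.)

Yes, G is 4-colorable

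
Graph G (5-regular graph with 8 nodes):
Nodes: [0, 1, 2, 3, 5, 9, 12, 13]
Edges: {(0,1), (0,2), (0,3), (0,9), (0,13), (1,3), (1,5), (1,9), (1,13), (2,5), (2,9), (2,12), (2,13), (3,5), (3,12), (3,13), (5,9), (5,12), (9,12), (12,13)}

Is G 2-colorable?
No, G is not 2-colorable

The clique on vertices [0, 1, 3, 13] has size 4 > 2, so it alone needs 4 colors.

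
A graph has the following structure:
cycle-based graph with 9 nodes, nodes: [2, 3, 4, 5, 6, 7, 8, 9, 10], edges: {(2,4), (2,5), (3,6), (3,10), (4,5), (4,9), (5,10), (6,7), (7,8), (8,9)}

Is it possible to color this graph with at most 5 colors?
A valid 5-coloring: color 1: [3, 5, 7, 9]; color 2: [4, 6, 8, 10]; color 3: [2].
(χ(G) = 3 ≤ 5.)

Yes, G is 5-colorable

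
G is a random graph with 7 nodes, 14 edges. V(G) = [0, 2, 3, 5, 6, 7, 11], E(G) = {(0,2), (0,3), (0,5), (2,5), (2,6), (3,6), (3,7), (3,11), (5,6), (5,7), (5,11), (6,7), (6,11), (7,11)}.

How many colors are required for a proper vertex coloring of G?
χ(G) = 4

Clique number ω(G) = 4 (lower bound: χ ≥ ω).
The clique on [3, 6, 7, 11] has size 4, forcing χ ≥ 4, and the coloring below uses 4 colors, so χ(G) = 4.
A valid 4-coloring: color 1: [3, 5]; color 2: [0, 6]; color 3: [2, 11]; color 4: [7].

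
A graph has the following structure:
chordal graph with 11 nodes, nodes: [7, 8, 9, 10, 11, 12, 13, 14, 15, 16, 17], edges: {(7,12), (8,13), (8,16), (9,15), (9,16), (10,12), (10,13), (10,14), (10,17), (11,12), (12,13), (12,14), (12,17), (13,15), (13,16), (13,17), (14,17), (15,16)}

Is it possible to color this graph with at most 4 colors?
A valid 4-coloring: color 1: [12, 16]; color 2: [7, 9, 11, 13, 14]; color 3: [8, 10, 15]; color 4: [17].
(χ(G) = 4 ≤ 4.)

Yes, G is 4-colorable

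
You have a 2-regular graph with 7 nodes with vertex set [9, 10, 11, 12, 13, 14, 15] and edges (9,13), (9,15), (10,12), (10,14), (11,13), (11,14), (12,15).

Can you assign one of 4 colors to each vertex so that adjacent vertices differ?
A valid 4-coloring: color 1: [9, 10, 11]; color 2: [13, 14, 15]; color 3: [12].
(χ(G) = 3 ≤ 4.)

Yes, G is 4-colorable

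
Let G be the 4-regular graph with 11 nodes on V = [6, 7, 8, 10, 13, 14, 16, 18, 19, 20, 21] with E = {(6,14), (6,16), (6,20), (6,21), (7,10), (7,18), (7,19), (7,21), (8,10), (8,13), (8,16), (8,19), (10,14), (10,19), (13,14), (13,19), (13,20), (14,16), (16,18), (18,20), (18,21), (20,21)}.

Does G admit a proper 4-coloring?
A valid 4-coloring: color 1: [7, 8, 14, 20]; color 2: [6, 10, 13, 18]; color 3: [16, 19, 21].
(χ(G) = 3 ≤ 4.)

Yes, G is 4-colorable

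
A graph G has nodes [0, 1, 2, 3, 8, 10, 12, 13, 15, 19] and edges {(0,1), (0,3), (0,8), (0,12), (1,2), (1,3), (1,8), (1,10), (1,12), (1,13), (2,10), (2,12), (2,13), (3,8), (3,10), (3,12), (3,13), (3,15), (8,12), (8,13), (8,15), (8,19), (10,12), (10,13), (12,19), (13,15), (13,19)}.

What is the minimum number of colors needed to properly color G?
χ(G) = 5

Clique number ω(G) = 5 (lower bound: χ ≥ ω).
The clique on [0, 1, 3, 8, 12] has size 5, forcing χ ≥ 5, and the coloring below uses 5 colors, so χ(G) = 5.
A valid 5-coloring: color 1: [12, 13]; color 2: [1, 15, 19]; color 3: [8, 10]; color 4: [2, 3]; color 5: [0].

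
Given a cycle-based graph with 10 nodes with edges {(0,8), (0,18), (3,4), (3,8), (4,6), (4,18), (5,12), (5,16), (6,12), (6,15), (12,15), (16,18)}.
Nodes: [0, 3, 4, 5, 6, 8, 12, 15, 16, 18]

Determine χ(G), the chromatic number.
Clique number ω(G) = 3 (lower bound: χ ≥ ω).
The clique on [6, 12, 15] has size 3, forcing χ ≥ 3, and the coloring below uses 3 colors, so χ(G) = 3.
A valid 3-coloring: color 1: [4, 8, 12, 16]; color 2: [3, 5, 6, 18]; color 3: [0, 15].

χ(G) = 3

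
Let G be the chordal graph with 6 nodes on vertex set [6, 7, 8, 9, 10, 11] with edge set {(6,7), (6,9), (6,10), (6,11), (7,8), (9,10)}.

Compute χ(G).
χ(G) = 3

Clique number ω(G) = 3 (lower bound: χ ≥ ω).
The clique on [6, 9, 10] has size 3, forcing χ ≥ 3, and the coloring below uses 3 colors, so χ(G) = 3.
A valid 3-coloring: color 1: [6, 8]; color 2: [7, 10, 11]; color 3: [9].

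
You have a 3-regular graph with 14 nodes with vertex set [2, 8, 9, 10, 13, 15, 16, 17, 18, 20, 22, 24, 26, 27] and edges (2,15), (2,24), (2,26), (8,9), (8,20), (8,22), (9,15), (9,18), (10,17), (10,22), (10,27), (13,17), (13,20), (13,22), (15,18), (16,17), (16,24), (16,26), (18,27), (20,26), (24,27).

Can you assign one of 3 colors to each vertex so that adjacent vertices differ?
Yes, G is 3-colorable

A valid 3-coloring: color 1: [2, 9, 17, 20, 22, 27]; color 2: [8, 10, 13, 15, 24, 26]; color 3: [16, 18].
(χ(G) = 3 ≤ 3.)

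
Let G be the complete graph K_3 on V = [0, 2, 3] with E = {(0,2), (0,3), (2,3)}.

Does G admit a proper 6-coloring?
Yes, G is 6-colorable

A valid 6-coloring: color 1: [2]; color 2: [0]; color 3: [3].
(χ(G) = 3 ≤ 6.)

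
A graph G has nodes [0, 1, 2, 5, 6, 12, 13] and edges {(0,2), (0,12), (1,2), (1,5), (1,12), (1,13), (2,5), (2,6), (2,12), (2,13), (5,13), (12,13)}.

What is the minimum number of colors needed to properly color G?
χ(G) = 4

Clique number ω(G) = 4 (lower bound: χ ≥ ω).
The clique on [1, 2, 12, 13] has size 4, forcing χ ≥ 4, and the coloring below uses 4 colors, so χ(G) = 4.
A valid 4-coloring: color 1: [2]; color 2: [0, 6, 13]; color 3: [1]; color 4: [5, 12].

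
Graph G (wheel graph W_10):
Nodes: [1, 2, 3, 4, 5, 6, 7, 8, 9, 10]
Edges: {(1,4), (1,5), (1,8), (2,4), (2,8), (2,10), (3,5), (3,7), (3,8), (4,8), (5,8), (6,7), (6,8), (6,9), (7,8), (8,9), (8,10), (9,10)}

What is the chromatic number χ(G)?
χ(G) = 4

Clique number ω(G) = 3 (lower bound: χ ≥ ω).
Odd cycle [1, 5, 3, 7, 6, 9, 10, 2, 4] needs 3 colors (χ ≥ 3).
Vertex 8 is adjacent to every vertex of [1, 2, 3, 4, 5, 6, 7, 9, 10], which already need 3 colors among themselves, so 8 needs a new color (χ ≥ 4).
The coloring below uses 4 colors, so χ(G) = 4.
A valid 4-coloring: color 1: [8]; color 2: [1, 2, 3, 6]; color 3: [4, 5, 7, 9]; color 4: [10].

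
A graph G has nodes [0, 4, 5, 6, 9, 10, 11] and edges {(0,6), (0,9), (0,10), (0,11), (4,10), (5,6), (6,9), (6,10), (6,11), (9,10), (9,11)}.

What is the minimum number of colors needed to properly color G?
Clique number ω(G) = 4 (lower bound: χ ≥ ω).
The clique on [0, 6, 9, 10] has size 4, forcing χ ≥ 4, and the coloring below uses 4 colors, so χ(G) = 4.
A valid 4-coloring: color 1: [4, 6]; color 2: [5, 9]; color 3: [0]; color 4: [10, 11].

χ(G) = 4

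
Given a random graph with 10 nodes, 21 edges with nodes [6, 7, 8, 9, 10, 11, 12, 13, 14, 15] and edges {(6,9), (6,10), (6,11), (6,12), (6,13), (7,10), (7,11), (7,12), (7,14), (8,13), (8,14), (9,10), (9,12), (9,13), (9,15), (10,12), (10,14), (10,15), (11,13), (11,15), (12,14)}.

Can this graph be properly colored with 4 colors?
A valid 4-coloring: color 1: [10, 13]; color 2: [6, 7, 8, 15]; color 3: [9, 11, 14]; color 4: [12].
(χ(G) = 4 ≤ 4.)

Yes, G is 4-colorable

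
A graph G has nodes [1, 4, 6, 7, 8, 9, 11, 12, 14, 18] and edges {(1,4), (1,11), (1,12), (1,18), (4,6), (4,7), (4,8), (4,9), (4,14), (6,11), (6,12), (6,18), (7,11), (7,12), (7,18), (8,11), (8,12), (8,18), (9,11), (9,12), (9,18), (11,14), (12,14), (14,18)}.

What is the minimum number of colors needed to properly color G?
χ(G) = 2

Clique number ω(G) = 2 (lower bound: χ ≥ ω).
The graph is bipartite (no odd cycle), so 2 colors suffice: χ(G) = 2.
A valid 2-coloring: color 1: [4, 11, 12, 18]; color 2: [1, 6, 7, 8, 9, 14].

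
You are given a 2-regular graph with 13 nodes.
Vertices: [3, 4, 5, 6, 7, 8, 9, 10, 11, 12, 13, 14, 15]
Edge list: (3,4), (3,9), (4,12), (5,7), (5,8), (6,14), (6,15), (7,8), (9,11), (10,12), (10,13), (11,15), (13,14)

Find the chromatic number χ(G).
χ(G) = 3

Clique number ω(G) = 3 (lower bound: χ ≥ ω).
The clique on [5, 7, 8] has size 3, forcing χ ≥ 3, and the coloring below uses 3 colors, so χ(G) = 3.
A valid 3-coloring: color 1: [3, 5, 6, 11, 12, 13]; color 2: [4, 8, 9, 10, 14, 15]; color 3: [7].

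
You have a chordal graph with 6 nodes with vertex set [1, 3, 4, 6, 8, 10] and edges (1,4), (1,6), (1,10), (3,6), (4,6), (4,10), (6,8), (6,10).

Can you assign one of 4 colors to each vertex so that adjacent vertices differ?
A valid 4-coloring: color 1: [6]; color 2: [3, 4, 8]; color 3: [1]; color 4: [10].
(χ(G) = 4 ≤ 4.)

Yes, G is 4-colorable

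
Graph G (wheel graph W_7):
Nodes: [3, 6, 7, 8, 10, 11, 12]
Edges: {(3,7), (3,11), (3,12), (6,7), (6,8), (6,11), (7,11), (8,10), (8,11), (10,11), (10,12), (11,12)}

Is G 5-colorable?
A valid 5-coloring: color 1: [11]; color 2: [7, 8, 12]; color 3: [3, 6, 10].
(χ(G) = 3 ≤ 5.)

Yes, G is 5-colorable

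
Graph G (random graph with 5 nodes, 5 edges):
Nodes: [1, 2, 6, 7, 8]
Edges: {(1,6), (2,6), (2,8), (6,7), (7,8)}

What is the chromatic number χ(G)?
Clique number ω(G) = 2 (lower bound: χ ≥ ω).
The graph is bipartite (no odd cycle), so 2 colors suffice: χ(G) = 2.
A valid 2-coloring: color 1: [6, 8]; color 2: [1, 2, 7].

χ(G) = 2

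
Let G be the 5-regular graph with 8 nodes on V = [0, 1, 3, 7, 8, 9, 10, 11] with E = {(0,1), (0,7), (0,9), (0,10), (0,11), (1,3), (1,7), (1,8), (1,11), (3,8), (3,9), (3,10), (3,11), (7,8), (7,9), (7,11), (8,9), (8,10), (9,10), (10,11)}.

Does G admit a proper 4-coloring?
A valid 4-coloring: color 1: [3, 7]; color 2: [9, 11]; color 3: [0, 8]; color 4: [1, 10].
(χ(G) = 4 ≤ 4.)

Yes, G is 4-colorable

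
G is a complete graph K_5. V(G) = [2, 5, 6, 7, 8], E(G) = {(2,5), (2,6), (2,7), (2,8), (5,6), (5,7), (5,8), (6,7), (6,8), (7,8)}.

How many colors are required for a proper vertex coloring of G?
χ(G) = 5

Clique number ω(G) = 5 (lower bound: χ ≥ ω).
The clique on [2, 5, 6, 7, 8] has size 5, forcing χ ≥ 5, and the coloring below uses 5 colors, so χ(G) = 5.
A valid 5-coloring: color 1: [2]; color 2: [6]; color 3: [8]; color 4: [5]; color 5: [7].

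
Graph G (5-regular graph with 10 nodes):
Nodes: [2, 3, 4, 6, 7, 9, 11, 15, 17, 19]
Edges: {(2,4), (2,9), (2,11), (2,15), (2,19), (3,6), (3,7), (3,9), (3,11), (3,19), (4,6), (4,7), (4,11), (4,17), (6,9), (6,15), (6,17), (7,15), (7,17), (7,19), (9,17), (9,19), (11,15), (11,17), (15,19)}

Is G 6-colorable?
A valid 6-coloring: color 1: [3, 4, 15]; color 2: [7, 9, 11]; color 3: [2, 17]; color 4: [6, 19].
(χ(G) = 4 ≤ 6.)

Yes, G is 6-colorable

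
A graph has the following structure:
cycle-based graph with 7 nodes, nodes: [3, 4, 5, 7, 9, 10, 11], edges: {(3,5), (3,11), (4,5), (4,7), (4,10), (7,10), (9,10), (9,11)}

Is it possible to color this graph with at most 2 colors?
No, G is not 2-colorable

The clique on vertices [4, 7, 10] has size 3 > 2, so it alone needs 3 colors.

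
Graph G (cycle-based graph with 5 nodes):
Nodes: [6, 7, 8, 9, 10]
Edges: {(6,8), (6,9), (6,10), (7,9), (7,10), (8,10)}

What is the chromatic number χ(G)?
Clique number ω(G) = 3 (lower bound: χ ≥ ω).
The clique on [6, 8, 10] has size 3, forcing χ ≥ 3, and the coloring below uses 3 colors, so χ(G) = 3.
A valid 3-coloring: color 1: [6, 7]; color 2: [9, 10]; color 3: [8].

χ(G) = 3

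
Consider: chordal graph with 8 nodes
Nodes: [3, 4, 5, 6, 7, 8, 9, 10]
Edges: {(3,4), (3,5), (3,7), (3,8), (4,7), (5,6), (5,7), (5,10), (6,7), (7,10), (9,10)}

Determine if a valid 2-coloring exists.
The clique on vertices [3, 4, 7] has size 3 > 2, so it alone needs 3 colors.

No, G is not 2-colorable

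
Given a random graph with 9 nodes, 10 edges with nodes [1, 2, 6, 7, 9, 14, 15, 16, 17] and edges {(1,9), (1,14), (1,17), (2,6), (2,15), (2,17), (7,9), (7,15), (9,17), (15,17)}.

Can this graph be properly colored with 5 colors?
A valid 5-coloring: color 1: [6, 7, 14, 16, 17]; color 2: [1, 15]; color 3: [2, 9].
(χ(G) = 3 ≤ 5.)

Yes, G is 5-colorable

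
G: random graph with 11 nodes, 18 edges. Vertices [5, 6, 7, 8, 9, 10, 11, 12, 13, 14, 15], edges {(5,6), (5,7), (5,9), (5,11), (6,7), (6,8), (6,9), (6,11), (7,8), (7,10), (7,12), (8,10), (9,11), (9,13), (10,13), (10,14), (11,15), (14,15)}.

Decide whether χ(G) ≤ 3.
The clique on vertices [5, 6, 9, 11] has size 4 > 3, so it alone needs 4 colors.

No, G is not 3-colorable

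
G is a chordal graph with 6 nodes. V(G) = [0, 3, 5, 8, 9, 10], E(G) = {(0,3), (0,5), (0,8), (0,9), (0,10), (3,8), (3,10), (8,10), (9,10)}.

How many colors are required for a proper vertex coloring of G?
Clique number ω(G) = 4 (lower bound: χ ≥ ω).
The clique on [0, 3, 8, 10] has size 4, forcing χ ≥ 4, and the coloring below uses 4 colors, so χ(G) = 4.
A valid 4-coloring: color 1: [0]; color 2: [5, 10]; color 3: [3, 9]; color 4: [8].

χ(G) = 4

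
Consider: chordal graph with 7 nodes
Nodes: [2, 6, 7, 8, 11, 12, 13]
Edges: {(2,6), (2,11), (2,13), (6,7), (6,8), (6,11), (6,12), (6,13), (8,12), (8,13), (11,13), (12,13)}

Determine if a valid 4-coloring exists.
A valid 4-coloring: color 1: [6]; color 2: [7, 13]; color 3: [8, 11]; color 4: [2, 12].
(χ(G) = 4 ≤ 4.)

Yes, G is 4-colorable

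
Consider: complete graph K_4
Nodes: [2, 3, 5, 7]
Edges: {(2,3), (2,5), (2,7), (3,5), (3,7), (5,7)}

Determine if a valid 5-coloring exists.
A valid 5-coloring: color 1: [7]; color 2: [3]; color 3: [2]; color 4: [5].
(χ(G) = 4 ≤ 5.)

Yes, G is 5-colorable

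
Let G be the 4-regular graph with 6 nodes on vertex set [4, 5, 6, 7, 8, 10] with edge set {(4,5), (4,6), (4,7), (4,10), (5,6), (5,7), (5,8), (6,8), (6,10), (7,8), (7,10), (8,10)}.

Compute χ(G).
χ(G) = 3

Clique number ω(G) = 3 (lower bound: χ ≥ ω).
The clique on [6, 8, 10] has size 3, forcing χ ≥ 3, and the coloring below uses 3 colors, so χ(G) = 3.
A valid 3-coloring: color 1: [5, 10]; color 2: [6, 7]; color 3: [4, 8].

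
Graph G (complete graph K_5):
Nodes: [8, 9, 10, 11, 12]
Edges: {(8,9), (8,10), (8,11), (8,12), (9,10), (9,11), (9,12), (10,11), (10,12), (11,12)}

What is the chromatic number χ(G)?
Clique number ω(G) = 5 (lower bound: χ ≥ ω).
The clique on [8, 9, 10, 11, 12] has size 5, forcing χ ≥ 5, and the coloring below uses 5 colors, so χ(G) = 5.
A valid 5-coloring: color 1: [11]; color 2: [10]; color 3: [9]; color 4: [8]; color 5: [12].

χ(G) = 5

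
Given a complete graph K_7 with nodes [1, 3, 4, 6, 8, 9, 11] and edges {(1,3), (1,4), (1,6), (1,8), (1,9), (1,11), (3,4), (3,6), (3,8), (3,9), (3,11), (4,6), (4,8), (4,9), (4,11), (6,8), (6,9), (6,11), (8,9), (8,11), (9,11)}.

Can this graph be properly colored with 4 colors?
No, G is not 4-colorable

The clique on vertices [1, 3, 4, 6, 8, 9, 11] has size 7 > 4, so it alone needs 7 colors.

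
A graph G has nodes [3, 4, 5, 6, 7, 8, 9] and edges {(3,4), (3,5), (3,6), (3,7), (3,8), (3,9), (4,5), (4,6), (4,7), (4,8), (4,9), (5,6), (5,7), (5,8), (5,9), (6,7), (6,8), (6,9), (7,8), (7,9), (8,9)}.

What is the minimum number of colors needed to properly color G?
Clique number ω(G) = 7 (lower bound: χ ≥ ω).
The clique on [3, 4, 5, 6, 7, 8, 9] has size 7, forcing χ ≥ 7, and the coloring below uses 7 colors, so χ(G) = 7.
A valid 7-coloring: color 1: [7]; color 2: [3]; color 3: [6]; color 4: [4]; color 5: [8]; color 6: [5]; color 7: [9].

χ(G) = 7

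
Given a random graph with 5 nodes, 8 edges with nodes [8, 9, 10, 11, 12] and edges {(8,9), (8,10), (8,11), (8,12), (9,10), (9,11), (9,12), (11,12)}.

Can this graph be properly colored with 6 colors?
A valid 6-coloring: color 1: [8]; color 2: [9]; color 3: [10, 12]; color 4: [11].
(χ(G) = 4 ≤ 6.)

Yes, G is 6-colorable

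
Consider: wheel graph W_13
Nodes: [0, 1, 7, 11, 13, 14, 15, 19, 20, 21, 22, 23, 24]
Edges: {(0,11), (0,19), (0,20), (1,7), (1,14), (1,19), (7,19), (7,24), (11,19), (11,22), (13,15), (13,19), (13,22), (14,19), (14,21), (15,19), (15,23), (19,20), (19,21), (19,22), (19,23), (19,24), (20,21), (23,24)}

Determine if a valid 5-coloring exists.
Yes, G is 5-colorable

A valid 5-coloring: color 1: [19]; color 2: [7, 11, 13, 14, 20, 23]; color 3: [0, 1, 15, 21, 22, 24].
(χ(G) = 3 ≤ 5.)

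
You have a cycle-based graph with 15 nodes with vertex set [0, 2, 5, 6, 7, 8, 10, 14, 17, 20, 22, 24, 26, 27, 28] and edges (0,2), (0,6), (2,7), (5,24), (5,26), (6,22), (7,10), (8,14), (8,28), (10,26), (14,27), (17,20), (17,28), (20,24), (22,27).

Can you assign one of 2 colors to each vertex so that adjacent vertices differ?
No, G is not 2-colorable

Odd cycle [27, 22, 6, 0, 2, 7, 10, 26, 5, 24, 20, 17, 28, 8, 14] needs 3 colors (χ ≥ 3).
Hence χ(G) ≥ 3 > 2, so no proper 2-coloring exists.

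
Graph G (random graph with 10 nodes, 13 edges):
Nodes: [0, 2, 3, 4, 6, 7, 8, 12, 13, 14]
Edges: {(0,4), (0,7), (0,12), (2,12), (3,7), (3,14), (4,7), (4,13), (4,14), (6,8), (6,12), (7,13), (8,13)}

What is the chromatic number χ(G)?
Clique number ω(G) = 3 (lower bound: χ ≥ ω).
The clique on [0, 4, 7] has size 3, forcing χ ≥ 3, and the coloring below uses 3 colors, so χ(G) = 3.
A valid 3-coloring: color 1: [7, 8, 12, 14]; color 2: [2, 3, 4, 6]; color 3: [0, 13].

χ(G) = 3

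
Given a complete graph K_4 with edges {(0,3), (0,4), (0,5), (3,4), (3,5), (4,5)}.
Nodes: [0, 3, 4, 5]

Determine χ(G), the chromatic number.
χ(G) = 4

Clique number ω(G) = 4 (lower bound: χ ≥ ω).
The clique on [0, 3, 4, 5] has size 4, forcing χ ≥ 4, and the coloring below uses 4 colors, so χ(G) = 4.
A valid 4-coloring: color 1: [3]; color 2: [5]; color 3: [0]; color 4: [4].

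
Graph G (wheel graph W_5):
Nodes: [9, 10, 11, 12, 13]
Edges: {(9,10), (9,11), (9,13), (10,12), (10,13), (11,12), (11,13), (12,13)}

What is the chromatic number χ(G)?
χ(G) = 3

Clique number ω(G) = 3 (lower bound: χ ≥ ω).
The clique on [9, 10, 13] has size 3, forcing χ ≥ 3, and the coloring below uses 3 colors, so χ(G) = 3.
A valid 3-coloring: color 1: [13]; color 2: [9, 12]; color 3: [10, 11].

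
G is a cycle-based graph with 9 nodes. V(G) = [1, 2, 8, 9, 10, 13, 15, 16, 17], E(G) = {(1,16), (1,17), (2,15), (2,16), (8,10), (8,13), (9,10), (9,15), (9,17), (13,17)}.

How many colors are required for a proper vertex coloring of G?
Clique number ω(G) = 2 (lower bound: χ ≥ ω).
Odd cycle [13, 8, 10, 9, 17] needs 3 colors (χ ≥ 3).
The coloring below uses 3 colors, so χ(G) = 3.
A valid 3-coloring: color 1: [8, 15, 16, 17]; color 2: [1, 2, 9, 13]; color 3: [10].

χ(G) = 3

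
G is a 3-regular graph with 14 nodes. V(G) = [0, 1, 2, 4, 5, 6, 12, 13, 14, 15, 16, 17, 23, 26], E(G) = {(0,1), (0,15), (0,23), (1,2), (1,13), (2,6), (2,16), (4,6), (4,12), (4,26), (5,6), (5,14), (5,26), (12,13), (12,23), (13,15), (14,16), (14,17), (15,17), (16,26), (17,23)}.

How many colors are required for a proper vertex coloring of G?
Clique number ω(G) = 2 (lower bound: χ ≥ ω).
Odd cycle [16, 26, 5, 6, 2] needs 3 colors (χ ≥ 3).
The coloring below uses 3 colors, so χ(G) = 3.
A valid 3-coloring: color 1: [1, 6, 12, 17, 26]; color 2: [0, 2, 4, 13, 14]; color 3: [5, 15, 16, 23].

χ(G) = 3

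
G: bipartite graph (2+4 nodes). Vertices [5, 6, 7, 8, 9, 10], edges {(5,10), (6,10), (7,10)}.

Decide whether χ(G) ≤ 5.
Yes, G is 5-colorable

A valid 5-coloring: color 1: [8, 9, 10]; color 2: [5, 6, 7].
(χ(G) = 2 ≤ 5.)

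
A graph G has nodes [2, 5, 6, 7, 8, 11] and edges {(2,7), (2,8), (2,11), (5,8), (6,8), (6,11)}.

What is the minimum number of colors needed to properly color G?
Clique number ω(G) = 2 (lower bound: χ ≥ ω).
The graph is bipartite (no odd cycle), so 2 colors suffice: χ(G) = 2.
A valid 2-coloring: color 1: [7, 8, 11]; color 2: [2, 5, 6].

χ(G) = 2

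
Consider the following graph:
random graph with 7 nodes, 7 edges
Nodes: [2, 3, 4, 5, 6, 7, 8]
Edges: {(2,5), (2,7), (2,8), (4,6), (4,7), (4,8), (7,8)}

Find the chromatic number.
Clique number ω(G) = 3 (lower bound: χ ≥ ω).
The clique on [2, 7, 8] has size 3, forcing χ ≥ 3, and the coloring below uses 3 colors, so χ(G) = 3.
A valid 3-coloring: color 1: [2, 3, 4]; color 2: [5, 6, 8]; color 3: [7].

χ(G) = 3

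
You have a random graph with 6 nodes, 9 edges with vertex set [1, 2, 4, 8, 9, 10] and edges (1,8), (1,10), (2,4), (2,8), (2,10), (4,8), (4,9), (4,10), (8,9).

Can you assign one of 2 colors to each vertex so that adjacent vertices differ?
No, G is not 2-colorable

The clique on vertices [4, 8, 9] has size 3 > 2, so it alone needs 3 colors.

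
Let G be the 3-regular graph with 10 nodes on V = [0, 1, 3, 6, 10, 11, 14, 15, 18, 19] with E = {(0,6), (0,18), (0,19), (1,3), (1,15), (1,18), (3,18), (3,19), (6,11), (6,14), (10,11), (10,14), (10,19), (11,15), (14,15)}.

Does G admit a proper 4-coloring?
Yes, G is 4-colorable

A valid 4-coloring: color 1: [11, 14, 18, 19]; color 2: [3, 6, 10, 15]; color 3: [0, 1].
(χ(G) = 3 ≤ 4.)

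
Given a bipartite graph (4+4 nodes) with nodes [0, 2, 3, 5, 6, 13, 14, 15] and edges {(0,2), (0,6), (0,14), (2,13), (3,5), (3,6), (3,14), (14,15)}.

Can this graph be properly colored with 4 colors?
A valid 4-coloring: color 1: [2, 5, 6, 14]; color 2: [0, 3, 13, 15].
(χ(G) = 2 ≤ 4.)

Yes, G is 4-colorable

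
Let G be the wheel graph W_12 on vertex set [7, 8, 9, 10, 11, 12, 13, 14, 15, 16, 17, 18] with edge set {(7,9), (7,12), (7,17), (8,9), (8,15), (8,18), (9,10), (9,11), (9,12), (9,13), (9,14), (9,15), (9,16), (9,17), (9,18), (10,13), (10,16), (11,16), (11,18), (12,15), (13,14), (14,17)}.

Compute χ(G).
χ(G) = 4

Clique number ω(G) = 3 (lower bound: χ ≥ ω).
Odd cycle [10, 16, 11, 18, 8, 15, 12, 7, 17, 14, 13] needs 3 colors (χ ≥ 3).
Vertex 9 is adjacent to every vertex of [7, 8, 10, 11, 12, 13, 14, 15, 16, 17, 18], which already need 3 colors among themselves, so 9 needs a new color (χ ≥ 4).
The coloring below uses 4 colors, so χ(G) = 4.
A valid 4-coloring: color 1: [9]; color 2: [8, 10, 11, 12, 14]; color 3: [7, 13, 15, 16, 18]; color 4: [17].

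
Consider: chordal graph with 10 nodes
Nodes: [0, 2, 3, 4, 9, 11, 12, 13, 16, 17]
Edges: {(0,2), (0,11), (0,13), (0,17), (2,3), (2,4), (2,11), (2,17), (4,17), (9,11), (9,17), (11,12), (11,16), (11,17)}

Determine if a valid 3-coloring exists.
The clique on vertices [0, 2, 11, 17] has size 4 > 3, so it alone needs 4 colors.

No, G is not 3-colorable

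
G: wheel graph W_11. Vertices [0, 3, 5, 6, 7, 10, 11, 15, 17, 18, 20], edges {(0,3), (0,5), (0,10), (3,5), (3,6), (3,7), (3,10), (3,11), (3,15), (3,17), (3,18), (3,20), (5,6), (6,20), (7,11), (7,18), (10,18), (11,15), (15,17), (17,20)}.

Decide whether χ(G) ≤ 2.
No, G is not 2-colorable

The clique on vertices [0, 3, 10] has size 3 > 2, so it alone needs 3 colors.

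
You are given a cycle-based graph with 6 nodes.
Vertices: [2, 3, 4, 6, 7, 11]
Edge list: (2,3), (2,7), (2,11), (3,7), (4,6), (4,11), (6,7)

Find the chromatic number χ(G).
χ(G) = 3

Clique number ω(G) = 3 (lower bound: χ ≥ ω).
The clique on [2, 3, 7] has size 3, forcing χ ≥ 3, and the coloring below uses 3 colors, so χ(G) = 3.
A valid 3-coloring: color 1: [7, 11]; color 2: [2, 6]; color 3: [3, 4].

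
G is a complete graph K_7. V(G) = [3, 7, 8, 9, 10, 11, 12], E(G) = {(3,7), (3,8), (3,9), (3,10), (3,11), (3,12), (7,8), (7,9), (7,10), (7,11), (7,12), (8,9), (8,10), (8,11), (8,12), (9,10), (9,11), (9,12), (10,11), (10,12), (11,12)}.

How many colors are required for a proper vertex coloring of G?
Clique number ω(G) = 7 (lower bound: χ ≥ ω).
The clique on [3, 7, 8, 9, 10, 11, 12] has size 7, forcing χ ≥ 7, and the coloring below uses 7 colors, so χ(G) = 7.
A valid 7-coloring: color 1: [10]; color 2: [7]; color 3: [12]; color 4: [8]; color 5: [9]; color 6: [3]; color 7: [11].

χ(G) = 7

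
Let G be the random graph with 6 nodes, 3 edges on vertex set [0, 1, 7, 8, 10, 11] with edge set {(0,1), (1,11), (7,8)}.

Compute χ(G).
χ(G) = 2

Clique number ω(G) = 2 (lower bound: χ ≥ ω).
The graph is bipartite (no odd cycle), so 2 colors suffice: χ(G) = 2.
A valid 2-coloring: color 1: [1, 7, 10]; color 2: [0, 8, 11].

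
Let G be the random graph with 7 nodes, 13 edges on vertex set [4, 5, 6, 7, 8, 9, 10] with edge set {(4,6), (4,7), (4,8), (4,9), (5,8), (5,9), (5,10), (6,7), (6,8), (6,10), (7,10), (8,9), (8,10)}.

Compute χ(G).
Clique number ω(G) = 3 (lower bound: χ ≥ ω).
Odd cycle [9, 5, 10, 6, 4] needs 3 colors (χ ≥ 3).
Vertex 8 is adjacent to every vertex of [4, 5, 6, 9, 10], which already need 3 colors among themselves, so 8 needs a new color (χ ≥ 4).
The coloring below uses 4 colors, so χ(G) = 4.
A valid 4-coloring: color 1: [7, 8]; color 2: [6, 9]; color 3: [4, 10]; color 4: [5].

χ(G) = 4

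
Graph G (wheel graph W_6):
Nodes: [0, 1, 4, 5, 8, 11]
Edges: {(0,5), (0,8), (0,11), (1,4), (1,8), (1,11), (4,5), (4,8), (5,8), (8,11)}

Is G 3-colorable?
No, G is not 3-colorable

Odd cycle [4, 1, 11, 0, 5] needs 3 colors (χ ≥ 3).
Vertex 8 is adjacent to every vertex of [0, 1, 4, 5, 11], which already need 3 colors among themselves, so 8 needs a new color (χ ≥ 4).
Hence χ(G) ≥ 4 > 3, so no proper 3-coloring exists.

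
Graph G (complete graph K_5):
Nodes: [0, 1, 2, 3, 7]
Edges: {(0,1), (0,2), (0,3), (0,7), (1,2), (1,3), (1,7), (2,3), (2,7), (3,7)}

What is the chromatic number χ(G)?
Clique number ω(G) = 5 (lower bound: χ ≥ ω).
The clique on [0, 1, 2, 3, 7] has size 5, forcing χ ≥ 5, and the coloring below uses 5 colors, so χ(G) = 5.
A valid 5-coloring: color 1: [1]; color 2: [0]; color 3: [7]; color 4: [2]; color 5: [3].

χ(G) = 5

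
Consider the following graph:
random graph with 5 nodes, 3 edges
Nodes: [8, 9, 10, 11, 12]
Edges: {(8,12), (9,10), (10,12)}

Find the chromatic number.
χ(G) = 2

Clique number ω(G) = 2 (lower bound: χ ≥ ω).
The graph is bipartite (no odd cycle), so 2 colors suffice: χ(G) = 2.
A valid 2-coloring: color 1: [8, 10, 11]; color 2: [9, 12].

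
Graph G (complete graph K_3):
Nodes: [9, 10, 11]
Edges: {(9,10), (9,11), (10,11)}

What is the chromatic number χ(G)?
χ(G) = 3

Clique number ω(G) = 3 (lower bound: χ ≥ ω).
The clique on [9, 10, 11] has size 3, forcing χ ≥ 3, and the coloring below uses 3 colors, so χ(G) = 3.
A valid 3-coloring: color 1: [9]; color 2: [10]; color 3: [11].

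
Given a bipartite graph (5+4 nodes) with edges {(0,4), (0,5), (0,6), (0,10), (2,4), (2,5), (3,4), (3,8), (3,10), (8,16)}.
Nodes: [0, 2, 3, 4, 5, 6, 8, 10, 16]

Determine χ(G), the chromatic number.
χ(G) = 2

Clique number ω(G) = 2 (lower bound: χ ≥ ω).
The graph is bipartite (no odd cycle), so 2 colors suffice: χ(G) = 2.
A valid 2-coloring: color 1: [0, 2, 3, 16]; color 2: [4, 5, 6, 8, 10].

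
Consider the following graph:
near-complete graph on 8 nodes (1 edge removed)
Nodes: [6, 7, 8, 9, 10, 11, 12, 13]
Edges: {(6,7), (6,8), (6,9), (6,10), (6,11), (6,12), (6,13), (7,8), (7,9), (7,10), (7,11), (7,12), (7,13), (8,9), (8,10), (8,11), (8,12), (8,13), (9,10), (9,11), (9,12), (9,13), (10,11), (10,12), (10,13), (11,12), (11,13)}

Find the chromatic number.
χ(G) = 7

Clique number ω(G) = 7 (lower bound: χ ≥ ω).
The clique on [6, 7, 8, 9, 10, 11, 12] has size 7, forcing χ ≥ 7, and the coloring below uses 7 colors, so χ(G) = 7.
A valid 7-coloring: color 1: [10]; color 2: [9]; color 3: [8]; color 4: [11]; color 5: [6]; color 6: [7]; color 7: [12, 13].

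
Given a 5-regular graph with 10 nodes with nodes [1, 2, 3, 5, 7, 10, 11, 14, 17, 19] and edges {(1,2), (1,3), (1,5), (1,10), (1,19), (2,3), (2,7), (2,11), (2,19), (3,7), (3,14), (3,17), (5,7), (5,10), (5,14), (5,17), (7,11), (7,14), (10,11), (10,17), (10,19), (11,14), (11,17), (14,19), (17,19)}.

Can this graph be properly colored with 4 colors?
Yes, G is 4-colorable

A valid 4-coloring: color 1: [2, 10, 14]; color 2: [3, 5, 11, 19]; color 3: [1, 7, 17].
(χ(G) = 3 ≤ 4.)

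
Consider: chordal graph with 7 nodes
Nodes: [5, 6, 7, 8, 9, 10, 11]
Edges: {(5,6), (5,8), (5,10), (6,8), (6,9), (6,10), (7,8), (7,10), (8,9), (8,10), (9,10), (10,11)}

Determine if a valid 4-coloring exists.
Yes, G is 4-colorable

A valid 4-coloring: color 1: [10]; color 2: [8, 11]; color 3: [6, 7]; color 4: [5, 9].
(χ(G) = 4 ≤ 4.)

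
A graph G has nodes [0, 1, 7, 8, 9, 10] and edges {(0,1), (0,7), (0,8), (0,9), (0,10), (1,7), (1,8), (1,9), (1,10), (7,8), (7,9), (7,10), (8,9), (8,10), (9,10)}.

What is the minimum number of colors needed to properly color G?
Clique number ω(G) = 6 (lower bound: χ ≥ ω).
The clique on [0, 1, 7, 8, 9, 10] has size 6, forcing χ ≥ 6, and the coloring below uses 6 colors, so χ(G) = 6.
A valid 6-coloring: color 1: [7]; color 2: [9]; color 3: [1]; color 4: [0]; color 5: [8]; color 6: [10].

χ(G) = 6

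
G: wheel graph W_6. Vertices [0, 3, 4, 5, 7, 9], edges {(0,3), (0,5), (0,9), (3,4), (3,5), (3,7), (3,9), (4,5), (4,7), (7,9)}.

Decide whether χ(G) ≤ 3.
Odd cycle [4, 7, 9, 0, 5] needs 3 colors (χ ≥ 3).
Vertex 3 is adjacent to every vertex of [0, 4, 5, 7, 9], which already need 3 colors among themselves, so 3 needs a new color (χ ≥ 4).
Hence χ(G) ≥ 4 > 3, so no proper 3-coloring exists.

No, G is not 3-colorable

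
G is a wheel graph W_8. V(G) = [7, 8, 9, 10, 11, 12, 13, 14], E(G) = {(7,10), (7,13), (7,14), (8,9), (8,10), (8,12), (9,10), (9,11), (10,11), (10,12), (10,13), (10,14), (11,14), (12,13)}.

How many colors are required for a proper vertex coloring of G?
χ(G) = 4

Clique number ω(G) = 3 (lower bound: χ ≥ ω).
Odd cycle [11, 14, 7, 13, 12, 8, 9] needs 3 colors (χ ≥ 3).
Vertex 10 is adjacent to every vertex of [7, 8, 9, 11, 12, 13, 14], which already need 3 colors among themselves, so 10 needs a new color (χ ≥ 4).
The coloring below uses 4 colors, so χ(G) = 4.
A valid 4-coloring: color 1: [10]; color 2: [7, 8, 11]; color 3: [9, 13, 14]; color 4: [12].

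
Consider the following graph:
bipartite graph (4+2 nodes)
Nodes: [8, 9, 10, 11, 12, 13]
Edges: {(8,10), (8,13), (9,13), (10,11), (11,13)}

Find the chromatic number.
χ(G) = 2

Clique number ω(G) = 2 (lower bound: χ ≥ ω).
The graph is bipartite (no odd cycle), so 2 colors suffice: χ(G) = 2.
A valid 2-coloring: color 1: [10, 12, 13]; color 2: [8, 9, 11].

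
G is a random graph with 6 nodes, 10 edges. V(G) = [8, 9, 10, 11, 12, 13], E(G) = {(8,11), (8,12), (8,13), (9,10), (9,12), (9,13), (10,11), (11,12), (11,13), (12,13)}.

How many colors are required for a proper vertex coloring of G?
χ(G) = 4

Clique number ω(G) = 4 (lower bound: χ ≥ ω).
The clique on [8, 11, 12, 13] has size 4, forcing χ ≥ 4, and the coloring below uses 4 colors, so χ(G) = 4.
A valid 4-coloring: color 1: [10, 13]; color 2: [12]; color 3: [9, 11]; color 4: [8].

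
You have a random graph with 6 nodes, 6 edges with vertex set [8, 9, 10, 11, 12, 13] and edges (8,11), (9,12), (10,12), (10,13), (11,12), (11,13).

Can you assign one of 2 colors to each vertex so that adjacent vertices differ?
Yes, G is 2-colorable

A valid 2-coloring: color 1: [8, 12, 13]; color 2: [9, 10, 11].
(χ(G) = 2 ≤ 2.)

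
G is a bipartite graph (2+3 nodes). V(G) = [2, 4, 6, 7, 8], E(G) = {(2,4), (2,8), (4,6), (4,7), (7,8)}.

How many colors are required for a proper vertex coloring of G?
Clique number ω(G) = 2 (lower bound: χ ≥ ω).
The graph is bipartite (no odd cycle), so 2 colors suffice: χ(G) = 2.
A valid 2-coloring: color 1: [4, 8]; color 2: [2, 6, 7].

χ(G) = 2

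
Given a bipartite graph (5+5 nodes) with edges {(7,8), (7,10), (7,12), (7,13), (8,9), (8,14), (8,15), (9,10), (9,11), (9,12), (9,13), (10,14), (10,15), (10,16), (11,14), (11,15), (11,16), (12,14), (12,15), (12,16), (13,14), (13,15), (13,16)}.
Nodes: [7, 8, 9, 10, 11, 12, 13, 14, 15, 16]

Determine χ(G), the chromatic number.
χ(G) = 2

Clique number ω(G) = 2 (lower bound: χ ≥ ω).
The graph is bipartite (no odd cycle), so 2 colors suffice: χ(G) = 2.
A valid 2-coloring: color 1: [8, 10, 11, 12, 13]; color 2: [7, 9, 14, 15, 16].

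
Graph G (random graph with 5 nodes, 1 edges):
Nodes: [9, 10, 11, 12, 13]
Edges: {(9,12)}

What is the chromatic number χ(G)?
χ(G) = 2

Clique number ω(G) = 2 (lower bound: χ ≥ ω).
The graph is bipartite (no odd cycle), so 2 colors suffice: χ(G) = 2.
A valid 2-coloring: color 1: [10, 11, 12, 13]; color 2: [9].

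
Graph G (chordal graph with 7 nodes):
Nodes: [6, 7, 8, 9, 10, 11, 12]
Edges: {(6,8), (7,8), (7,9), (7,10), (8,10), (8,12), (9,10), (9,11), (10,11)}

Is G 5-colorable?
A valid 5-coloring: color 1: [8, 9]; color 2: [6, 10, 12]; color 3: [7, 11].
(χ(G) = 3 ≤ 5.)

Yes, G is 5-colorable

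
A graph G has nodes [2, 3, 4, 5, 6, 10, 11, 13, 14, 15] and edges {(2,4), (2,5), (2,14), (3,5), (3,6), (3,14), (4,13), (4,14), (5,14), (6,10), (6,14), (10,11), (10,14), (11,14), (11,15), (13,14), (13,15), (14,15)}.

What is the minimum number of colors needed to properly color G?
χ(G) = 4

Clique number ω(G) = 3 (lower bound: χ ≥ ω).
Odd cycle [4, 2, 5, 3, 6, 10, 11, 15, 13] needs 3 colors (χ ≥ 3).
Vertex 14 is adjacent to every vertex of [2, 3, 4, 5, 6, 10, 11, 13, 15], which already need 3 colors among themselves, so 14 needs a new color (χ ≥ 4).
The coloring below uses 4 colors, so χ(G) = 4.
A valid 4-coloring: color 1: [14]; color 2: [4, 5, 6, 15]; color 3: [2, 3, 10, 13]; color 4: [11].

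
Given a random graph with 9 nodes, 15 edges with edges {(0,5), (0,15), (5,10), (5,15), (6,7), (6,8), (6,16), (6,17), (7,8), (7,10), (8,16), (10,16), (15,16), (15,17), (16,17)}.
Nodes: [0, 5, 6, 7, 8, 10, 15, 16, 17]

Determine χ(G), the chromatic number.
χ(G) = 3

Clique number ω(G) = 3 (lower bound: χ ≥ ω).
The clique on [0, 5, 15] has size 3, forcing χ ≥ 3, and the coloring below uses 3 colors, so χ(G) = 3.
A valid 3-coloring: color 1: [5, 7, 16]; color 2: [6, 10, 15]; color 3: [0, 8, 17].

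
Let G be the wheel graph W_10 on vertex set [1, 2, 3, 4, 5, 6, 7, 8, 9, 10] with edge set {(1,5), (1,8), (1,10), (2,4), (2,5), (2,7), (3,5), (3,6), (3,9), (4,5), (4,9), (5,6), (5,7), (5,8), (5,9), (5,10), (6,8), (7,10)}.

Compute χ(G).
Clique number ω(G) = 3 (lower bound: χ ≥ ω).
Odd cycle [3, 9, 4, 2, 7, 10, 1, 8, 6] needs 3 colors (χ ≥ 3).
Vertex 5 is adjacent to every vertex of [1, 2, 3, 4, 6, 7, 8, 9, 10], which already need 3 colors among themselves, so 5 needs a new color (χ ≥ 4).
The coloring below uses 4 colors, so χ(G) = 4.
A valid 4-coloring: color 1: [5]; color 2: [3, 4, 7, 8]; color 3: [2, 6, 9, 10]; color 4: [1].

χ(G) = 4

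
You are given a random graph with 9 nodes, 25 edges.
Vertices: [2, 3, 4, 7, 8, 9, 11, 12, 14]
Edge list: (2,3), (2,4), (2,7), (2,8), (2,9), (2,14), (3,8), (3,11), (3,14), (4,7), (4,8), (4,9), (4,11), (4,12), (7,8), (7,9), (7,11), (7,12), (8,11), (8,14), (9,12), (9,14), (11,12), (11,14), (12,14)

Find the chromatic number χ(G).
Clique number ω(G) = 4 (lower bound: χ ≥ ω).
Odd cycle [2, 8, 11, 12, 9] needs 3 colors (χ ≥ 3).
Vertex 7 is adjacent to every vertex of [2, 8, 9, 11, 12], which already need 3 colors among themselves, so 7 needs a new color (χ ≥ 4).
Vertex 4 is adjacent to every vertex of [2, 7, 8, 9, 11, 12], which already need 4 colors among themselves, so 4 needs a new color (χ ≥ 5).
The coloring below uses 5 colors, so χ(G) = 5.
A valid 5-coloring: color 1: [8, 12]; color 2: [2, 11]; color 3: [4, 14]; color 4: [3, 7]; color 5: [9].

χ(G) = 5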